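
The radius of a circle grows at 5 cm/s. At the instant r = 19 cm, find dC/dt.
10π cm/s

C = 2πr
dC/dt = 2π · dr/dt = 2π · 5 = 10π cm/s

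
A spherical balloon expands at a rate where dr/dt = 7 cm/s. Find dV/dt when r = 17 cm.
8092π cm³/s

V = (4/3)πr³
dV/dt = dV/dr · dr/dt = 4πr² · 7
At r = 17: dV/dt = 8092π cm³/s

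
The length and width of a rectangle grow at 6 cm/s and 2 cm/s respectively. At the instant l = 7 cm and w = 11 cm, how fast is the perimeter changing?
16 cm/s

P = 2(l + w)
dP/dt = 2(dl/dt + dw/dt) = 2(6 + 2) = 16 cm/s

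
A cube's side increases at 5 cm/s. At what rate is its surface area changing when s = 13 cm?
780 cm²/s

A = 6s²
dA/dt = 12s · ds/dt = 12·13·5 = 780 cm²/s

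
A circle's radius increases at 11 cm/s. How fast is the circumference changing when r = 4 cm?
22π cm/s

C = 2πr
dC/dt = 2π · dr/dt = 2π · 11 = 22π cm/s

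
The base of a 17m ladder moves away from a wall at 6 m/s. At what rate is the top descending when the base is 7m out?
7√15/10 ≈ 2.711 m/s

x² + y² = 17²
2x·dx/dt + 2y·dy/dt = 0
dy/dt = -x/y · dx/dt = -7/(4√15) · 6 = -7√15/10 m/s
The top is descending at 7√15/10 ≈ 2.711 m/s.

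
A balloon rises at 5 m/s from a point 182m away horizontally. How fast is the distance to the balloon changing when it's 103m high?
515√43733/43733 ≈ 2.463 m/s

z² = 182² + y²
z = √(182² + 103²) = √43733
dz/dt = y/z · dy/dt = 103/√43733 · 5 = 515√43733/43733 ≈ 2.463 m/s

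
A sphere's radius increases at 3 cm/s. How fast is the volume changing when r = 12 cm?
1728π cm³/s

V = (4/3)πr³
dV/dt = dV/dr · dr/dt = 4πr² · 3
At r = 12: dV/dt = 1728π cm³/s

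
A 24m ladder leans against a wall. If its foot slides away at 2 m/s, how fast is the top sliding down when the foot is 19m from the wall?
38√215/215 ≈ 2.592 m/s

x² + y² = 24²
2x·dx/dt + 2y·dy/dt = 0
dy/dt = -x/y · dx/dt = -19/√215 · 2 = -38√215/215 m/s
The top is descending at 38√215/215 ≈ 2.592 m/s.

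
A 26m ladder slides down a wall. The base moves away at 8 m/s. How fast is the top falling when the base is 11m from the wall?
88√555/555 ≈ 3.735 m/s

x² + y² = 26²
2x·dx/dt + 2y·dy/dt = 0
dy/dt = -x/y · dx/dt = -11/√555 · 8 = -88√555/555 m/s
The top is descending at 88√555/555 ≈ 3.735 m/s.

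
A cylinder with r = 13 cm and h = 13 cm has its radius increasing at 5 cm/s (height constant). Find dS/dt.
390π cm²/s

S = 2πrh + 2πr² (lateral + bases)
dS/dt = (2πh + 4πr)·dr/dt = (2π·13 + 4π·13)·5
= 390π cm²/s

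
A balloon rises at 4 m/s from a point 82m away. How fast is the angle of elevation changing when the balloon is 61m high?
0.031403 rad/s

tan(θ) = y/82
sec²(θ) · dθ/dt = (1/82) · dy/dt
dθ/dt = cos²(θ)/82 · 4 = 82/(82² + 61²) · 4
dθ/dt = 0.031403 rad/s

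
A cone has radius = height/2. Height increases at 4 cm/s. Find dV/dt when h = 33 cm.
1089π cm³/s

V = (1/3)π(h/2)²h = πh³/12
dV/dt = πh²/4 · 4
At h = 33: dV/dt = 1089π cm³/s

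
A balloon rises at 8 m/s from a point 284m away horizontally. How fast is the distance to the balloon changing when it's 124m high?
124√6002/3001 ≈ 3.201 m/s

z² = 284² + y²
z = √(284² + 124²) = 4√6002
dz/dt = y/z · dy/dt = 124/(4√6002) · 8 = 124√6002/3001 ≈ 3.201 m/s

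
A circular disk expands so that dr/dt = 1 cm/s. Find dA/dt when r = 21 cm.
42π cm²/s

A = πr²
dA/dt = 2πr · dr/dt = 2π(21)(1) = 42π cm²/s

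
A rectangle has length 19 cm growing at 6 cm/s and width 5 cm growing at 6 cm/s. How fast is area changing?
144 cm²/s

A = lw
dA/dt = w·dl/dt + l·dw/dt = 5·6 + 19·6 = 144 cm²/s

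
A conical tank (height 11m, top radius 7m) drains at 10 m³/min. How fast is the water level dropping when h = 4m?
605/(392π) ≈ 0.4913 m/min

r/h = 7/11, so r = (7/11)h
V = (1/3)πr²h = (1/3)π((7/11)h)²h = (49/363)πh³
dV/dh = (49/121)πh²
dh/dt = (dV/dt)/(dV/dh) = -10/((49/121)π·4²) = -605/(392π) m/min
The level is dropping at 605/(392π) ≈ 0.4913 m/min.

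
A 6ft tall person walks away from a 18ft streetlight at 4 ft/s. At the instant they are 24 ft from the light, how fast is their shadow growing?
2 ft/s

By similar triangles: 18/(x+s) = 6/s
Solving: s = 6x/12
ds/dt = 6/12 · dx/dt = 1/2 · 4 = 2 ft/s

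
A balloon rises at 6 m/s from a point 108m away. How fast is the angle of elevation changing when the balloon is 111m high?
0.027017 rad/s

tan(θ) = y/108
sec²(θ) · dθ/dt = (1/108) · dy/dt
dθ/dt = cos²(θ)/108 · 6 = 108/(108² + 111²) · 6
dθ/dt = 0.027017 rad/s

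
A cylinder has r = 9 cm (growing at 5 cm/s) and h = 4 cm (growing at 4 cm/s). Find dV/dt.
684π cm³/s

V = πr²h
dV/dt = 2πrh·dr/dt + πr²·dh/dt
= 2π(9)(4)(5) + π(9)²(4)
= 684π cm³/s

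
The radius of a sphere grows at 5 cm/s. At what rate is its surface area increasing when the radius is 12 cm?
480π cm²/s

S = 4πr²
dS/dt = dS/dr · dr/dt = 8πr · 5
At r = 12: dS/dt = 480π cm²/s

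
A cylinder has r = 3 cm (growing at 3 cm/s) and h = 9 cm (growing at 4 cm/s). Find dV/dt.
198π cm³/s

V = πr²h
dV/dt = 2πrh·dr/dt + πr²·dh/dt
= 2π(3)(9)(3) + π(3)²(4)
= 198π cm³/s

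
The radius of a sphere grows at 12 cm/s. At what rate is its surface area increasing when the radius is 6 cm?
576π cm²/s

S = 4πr²
dS/dt = dS/dr · dr/dt = 8πr · 12
At r = 6: dS/dt = 576π cm²/s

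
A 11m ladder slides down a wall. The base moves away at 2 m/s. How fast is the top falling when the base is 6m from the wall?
12√85/85 ≈ 1.302 m/s

x² + y² = 11²
2x·dx/dt + 2y·dy/dt = 0
dy/dt = -x/y · dx/dt = -6/√85 · 2 = -12√85/85 m/s
The top is descending at 12√85/85 ≈ 1.302 m/s.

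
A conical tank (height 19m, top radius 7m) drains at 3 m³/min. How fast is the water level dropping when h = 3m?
361/(147π) ≈ 0.7817 m/min

r/h = 7/19, so r = (7/19)h
V = (1/3)πr²h = (1/3)π((7/19)h)²h = (49/1083)πh³
dV/dh = (49/361)πh²
dh/dt = (dV/dt)/(dV/dh) = -3/((49/361)π·3²) = -361/(147π) m/min
The level is dropping at 361/(147π) ≈ 0.7817 m/min.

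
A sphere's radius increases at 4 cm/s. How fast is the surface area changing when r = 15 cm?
480π cm²/s

S = 4πr²
dS/dt = dS/dr · dr/dt = 8πr · 4
At r = 15: dS/dt = 480π cm²/s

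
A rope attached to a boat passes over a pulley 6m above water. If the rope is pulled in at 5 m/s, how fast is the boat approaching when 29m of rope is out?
29√805/161 ≈ 5.111 m/s

rope² = x² + 6²
x = √(29² - 6²) = √805
dx/dt = (rope/x) · d(rope)/dt = (29/√805) · (-5) = -29√805/161 m/s
The boat approaches at 29√805/161 ≈ 5.111 m/s.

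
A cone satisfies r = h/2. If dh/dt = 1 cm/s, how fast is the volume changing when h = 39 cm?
1521π/4 cm³/s

V = (1/3)π(h/2)²h = πh³/12
dV/dt = πh²/4 · 1
At h = 39: dV/dt = 1521π/4 cm³/s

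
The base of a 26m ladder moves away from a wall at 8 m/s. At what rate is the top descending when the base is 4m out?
16√165/165 ≈ 1.246 m/s

x² + y² = 26²
2x·dx/dt + 2y·dy/dt = 0
dy/dt = -x/y · dx/dt = -4/(2√165) · 8 = -16√165/165 m/s
The top is descending at 16√165/165 ≈ 1.246 m/s.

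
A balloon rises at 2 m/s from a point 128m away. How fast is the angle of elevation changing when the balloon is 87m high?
0.010688 rad/s

tan(θ) = y/128
sec²(θ) · dθ/dt = (1/128) · dy/dt
dθ/dt = cos²(θ)/128 · 2 = 128/(128² + 87²) · 2
dθ/dt = 0.010688 rad/s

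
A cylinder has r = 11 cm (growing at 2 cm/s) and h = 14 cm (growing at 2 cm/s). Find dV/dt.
858π cm³/s

V = πr²h
dV/dt = 2πrh·dr/dt + πr²·dh/dt
= 2π(11)(14)(2) + π(11)²(2)
= 858π cm³/s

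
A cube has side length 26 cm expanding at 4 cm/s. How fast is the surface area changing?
1248 cm²/s

A = 6s²
dA/dt = 12s · ds/dt = 12·26·4 = 1248 cm²/s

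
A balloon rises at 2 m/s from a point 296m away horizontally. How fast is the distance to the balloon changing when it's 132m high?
66√6565/6565 ≈ 0.8146 m/s

z² = 296² + y²
z = √(296² + 132²) = 4√6565
dz/dt = y/z · dy/dt = 132/(4√6565) · 2 = 66√6565/6565 ≈ 0.8146 m/s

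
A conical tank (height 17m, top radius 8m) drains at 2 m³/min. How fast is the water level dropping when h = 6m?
289/(1152π) ≈ 0.07985 m/min

r/h = 8/17, so r = (8/17)h
V = (1/3)πr²h = (1/3)π((8/17)h)²h = (64/867)πh³
dV/dh = (64/289)πh²
dh/dt = (dV/dt)/(dV/dh) = -2/((64/289)π·6²) = -289/(1152π) m/min
The level is dropping at 289/(1152π) ≈ 0.07985 m/min.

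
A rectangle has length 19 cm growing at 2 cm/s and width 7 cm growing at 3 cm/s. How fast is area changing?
71 cm²/s

A = lw
dA/dt = w·dl/dt + l·dw/dt = 7·2 + 19·3 = 71 cm²/s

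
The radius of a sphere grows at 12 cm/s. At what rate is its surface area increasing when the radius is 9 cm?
864π cm²/s

S = 4πr²
dS/dt = dS/dr · dr/dt = 8πr · 12
At r = 9: dS/dt = 864π cm²/s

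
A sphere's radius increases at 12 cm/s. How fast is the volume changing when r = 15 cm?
10800π cm³/s

V = (4/3)πr³
dV/dt = dV/dr · dr/dt = 4πr² · 12
At r = 15: dV/dt = 10800π cm³/s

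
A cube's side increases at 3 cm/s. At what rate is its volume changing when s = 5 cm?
225 cm³/s

V = s³
dV/dt = 3s² · ds/dt = 3·5²·3 = 225 cm³/s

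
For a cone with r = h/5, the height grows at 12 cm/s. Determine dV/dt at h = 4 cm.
192π/25 cm³/s

V = (1/3)π(h/5)²h = πh³/75
dV/dt = πh²/25 · 12
At h = 4: dV/dt = 192π/25 cm³/s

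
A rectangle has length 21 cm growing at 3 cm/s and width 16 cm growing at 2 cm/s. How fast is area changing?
90 cm²/s

A = lw
dA/dt = w·dl/dt + l·dw/dt = 16·3 + 21·2 = 90 cm²/s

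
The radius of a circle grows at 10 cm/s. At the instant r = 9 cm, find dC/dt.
20π cm/s

C = 2πr
dC/dt = 2π · dr/dt = 2π · 10 = 20π cm/s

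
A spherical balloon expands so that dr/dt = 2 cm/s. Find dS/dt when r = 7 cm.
112π cm²/s

S = 4πr²
dS/dt = dS/dr · dr/dt = 8πr · 2
At r = 7: dS/dt = 112π cm²/s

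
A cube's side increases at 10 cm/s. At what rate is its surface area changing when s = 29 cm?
3480 cm²/s

A = 6s²
dA/dt = 12s · ds/dt = 12·29·10 = 3480 cm²/s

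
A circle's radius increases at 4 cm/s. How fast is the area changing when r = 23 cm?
184π cm²/s

A = πr²
dA/dt = 2πr · dr/dt = 2π(23)(4) = 184π cm²/s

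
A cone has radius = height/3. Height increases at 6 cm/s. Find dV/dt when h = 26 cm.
1352π/3 cm³/s

V = (1/3)π(h/3)²h = πh³/27
dV/dt = πh²/9 · 6
At h = 26: dV/dt = 1352π/3 cm³/s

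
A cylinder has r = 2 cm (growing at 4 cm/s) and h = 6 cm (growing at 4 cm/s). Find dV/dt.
112π cm³/s

V = πr²h
dV/dt = 2πrh·dr/dt + πr²·dh/dt
= 2π(2)(6)(4) + π(2)²(4)
= 112π cm³/s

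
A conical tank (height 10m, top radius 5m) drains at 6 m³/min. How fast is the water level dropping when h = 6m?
2/(3π) ≈ 0.2122 m/min

r/h = 5/10, so r = (1/2)h
V = (1/3)πr²h = (1/3)π((1/2)h)²h = (1/12)πh³
dV/dh = (1/4)πh²
dh/dt = (dV/dt)/(dV/dh) = -6/((1/4)π·6²) = -2/(3π) m/min
The level is dropping at 2/(3π) ≈ 0.2122 m/min.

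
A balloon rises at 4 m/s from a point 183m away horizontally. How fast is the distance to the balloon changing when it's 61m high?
2√10/5 ≈ 1.265 m/s

z² = 183² + y²
z = √(183² + 61²) = 61√10
dz/dt = y/z · dy/dt = 61/(61√10) · 4 = 2√10/5 ≈ 1.265 m/s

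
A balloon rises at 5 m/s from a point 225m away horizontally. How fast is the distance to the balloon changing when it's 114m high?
190√7069/7069 ≈ 2.26 m/s

z² = 225² + y²
z = √(225² + 114²) = 3√7069
dz/dt = y/z · dy/dt = 114/(3√7069) · 5 = 190√7069/7069 ≈ 2.26 m/s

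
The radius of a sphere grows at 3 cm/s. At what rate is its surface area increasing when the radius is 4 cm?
96π cm²/s

S = 4πr²
dS/dt = dS/dr · dr/dt = 8πr · 3
At r = 4: dS/dt = 96π cm²/s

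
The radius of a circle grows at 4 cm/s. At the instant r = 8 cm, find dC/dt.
8π cm/s

C = 2πr
dC/dt = 2π · dr/dt = 2π · 4 = 8π cm/s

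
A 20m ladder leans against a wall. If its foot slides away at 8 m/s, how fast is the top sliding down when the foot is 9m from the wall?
72√319/319 ≈ 4.031 m/s

x² + y² = 20²
2x·dx/dt + 2y·dy/dt = 0
dy/dt = -x/y · dx/dt = -9/√319 · 8 = -72√319/319 m/s
The top is descending at 72√319/319 ≈ 4.031 m/s.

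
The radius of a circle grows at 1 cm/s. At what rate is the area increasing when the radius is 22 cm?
44π cm²/s

A = πr²
dA/dt = 2πr · dr/dt = 2π(22)(1) = 44π cm²/s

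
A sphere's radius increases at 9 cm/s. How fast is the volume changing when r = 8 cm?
2304π cm³/s

V = (4/3)πr³
dV/dt = dV/dr · dr/dt = 4πr² · 9
At r = 8: dV/dt = 2304π cm³/s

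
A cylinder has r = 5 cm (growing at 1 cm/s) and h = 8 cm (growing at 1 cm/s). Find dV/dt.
105π cm³/s

V = πr²h
dV/dt = 2πrh·dr/dt + πr²·dh/dt
= 2π(5)(8)(1) + π(5)²(1)
= 105π cm³/s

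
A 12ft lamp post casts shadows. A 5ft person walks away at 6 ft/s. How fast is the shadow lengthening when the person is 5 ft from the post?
30/7 ft/s

By similar triangles: 12/(x+s) = 5/s
Solving: s = 5x/7
ds/dt = 5/7 · dx/dt = 5/7 · 6 = 30/7 ft/s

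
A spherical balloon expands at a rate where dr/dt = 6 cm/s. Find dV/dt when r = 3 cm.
216π cm³/s

V = (4/3)πr³
dV/dt = dV/dr · dr/dt = 4πr² · 6
At r = 3: dV/dt = 216π cm³/s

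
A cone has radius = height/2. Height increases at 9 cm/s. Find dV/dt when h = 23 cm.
4761π/4 cm³/s

V = (1/3)π(h/2)²h = πh³/12
dV/dt = πh²/4 · 9
At h = 23: dV/dt = 4761π/4 cm³/s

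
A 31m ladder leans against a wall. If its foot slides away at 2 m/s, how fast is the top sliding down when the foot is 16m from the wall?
32√705/705 ≈ 1.205 m/s

x² + y² = 31²
2x·dx/dt + 2y·dy/dt = 0
dy/dt = -x/y · dx/dt = -16/√705 · 2 = -32√705/705 m/s
The top is descending at 32√705/705 ≈ 1.205 m/s.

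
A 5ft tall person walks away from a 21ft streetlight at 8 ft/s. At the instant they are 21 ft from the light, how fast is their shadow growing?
5/2 ft/s

By similar triangles: 21/(x+s) = 5/s
Solving: s = 5x/16
ds/dt = 5/16 · dx/dt = 5/16 · 8 = 5/2 ft/s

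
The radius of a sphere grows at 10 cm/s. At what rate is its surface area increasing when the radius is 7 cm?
560π cm²/s

S = 4πr²
dS/dt = dS/dr · dr/dt = 8πr · 10
At r = 7: dS/dt = 560π cm²/s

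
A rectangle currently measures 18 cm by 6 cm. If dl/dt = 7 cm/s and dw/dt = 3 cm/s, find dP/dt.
20 cm/s

P = 2(l + w)
dP/dt = 2(dl/dt + dw/dt) = 2(7 + 3) = 20 cm/s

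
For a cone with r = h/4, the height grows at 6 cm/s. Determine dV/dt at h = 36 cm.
486π cm³/s

V = (1/3)π(h/4)²h = πh³/48
dV/dt = πh²/16 · 6
At h = 36: dV/dt = 486π cm³/s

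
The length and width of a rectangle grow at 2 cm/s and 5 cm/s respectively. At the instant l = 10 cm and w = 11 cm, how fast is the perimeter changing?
14 cm/s

P = 2(l + w)
dP/dt = 2(dl/dt + dw/dt) = 2(2 + 5) = 14 cm/s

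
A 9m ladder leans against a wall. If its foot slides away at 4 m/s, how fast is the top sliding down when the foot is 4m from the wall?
16√65/65 ≈ 1.985 m/s

x² + y² = 9²
2x·dx/dt + 2y·dy/dt = 0
dy/dt = -x/y · dx/dt = -4/√65 · 4 = -16√65/65 m/s
The top is descending at 16√65/65 ≈ 1.985 m/s.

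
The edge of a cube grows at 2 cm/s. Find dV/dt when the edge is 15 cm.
1350 cm³/s

V = s³
dV/dt = 3s² · ds/dt = 3·15²·2 = 1350 cm³/s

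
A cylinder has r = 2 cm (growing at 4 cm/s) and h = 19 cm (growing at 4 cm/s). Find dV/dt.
320π cm³/s

V = πr²h
dV/dt = 2πrh·dr/dt + πr²·dh/dt
= 2π(2)(19)(4) + π(2)²(4)
= 320π cm³/s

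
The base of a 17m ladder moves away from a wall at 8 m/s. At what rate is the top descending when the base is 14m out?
112√93/93 ≈ 11.61 m/s

x² + y² = 17²
2x·dx/dt + 2y·dy/dt = 0
dy/dt = -x/y · dx/dt = -14/√93 · 8 = -112√93/93 m/s
The top is descending at 112√93/93 ≈ 11.61 m/s.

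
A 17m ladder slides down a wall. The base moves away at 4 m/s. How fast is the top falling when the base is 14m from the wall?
56√93/93 ≈ 5.807 m/s

x² + y² = 17²
2x·dx/dt + 2y·dy/dt = 0
dy/dt = -x/y · dx/dt = -14/√93 · 4 = -56√93/93 m/s
The top is descending at 56√93/93 ≈ 5.807 m/s.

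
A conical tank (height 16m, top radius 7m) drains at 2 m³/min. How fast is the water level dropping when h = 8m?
8/(49π) ≈ 0.05197 m/min

r/h = 7/16, so r = (7/16)h
V = (1/3)πr²h = (1/3)π((7/16)h)²h = (49/768)πh³
dV/dh = (49/256)πh²
dh/dt = (dV/dt)/(dV/dh) = -2/((49/256)π·8²) = -8/(49π) m/min
The level is dropping at 8/(49π) ≈ 0.05197 m/min.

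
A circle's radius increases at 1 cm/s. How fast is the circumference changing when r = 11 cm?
2π cm/s

C = 2πr
dC/dt = 2π · dr/dt = 2π · 1 = 2π cm/s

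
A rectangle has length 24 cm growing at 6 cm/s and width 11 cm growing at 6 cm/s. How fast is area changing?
210 cm²/s

A = lw
dA/dt = w·dl/dt + l·dw/dt = 11·6 + 24·6 = 210 cm²/s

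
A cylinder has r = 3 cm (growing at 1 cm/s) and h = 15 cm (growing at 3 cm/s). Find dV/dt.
117π cm³/s

V = πr²h
dV/dt = 2πrh·dr/dt + πr²·dh/dt
= 2π(3)(15)(1) + π(3)²(3)
= 117π cm³/s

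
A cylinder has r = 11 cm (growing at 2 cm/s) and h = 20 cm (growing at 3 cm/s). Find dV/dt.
1243π cm³/s

V = πr²h
dV/dt = 2πrh·dr/dt + πr²·dh/dt
= 2π(11)(20)(2) + π(11)²(3)
= 1243π cm³/s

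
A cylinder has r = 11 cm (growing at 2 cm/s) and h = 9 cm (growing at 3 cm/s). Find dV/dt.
759π cm³/s

V = πr²h
dV/dt = 2πrh·dr/dt + πr²·dh/dt
= 2π(11)(9)(2) + π(11)²(3)
= 759π cm³/s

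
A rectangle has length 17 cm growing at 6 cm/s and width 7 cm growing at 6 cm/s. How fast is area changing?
144 cm²/s

A = lw
dA/dt = w·dl/dt + l·dw/dt = 7·6 + 17·6 = 144 cm²/s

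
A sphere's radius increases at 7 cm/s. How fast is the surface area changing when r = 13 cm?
728π cm²/s

S = 4πr²
dS/dt = dS/dr · dr/dt = 8πr · 7
At r = 13: dS/dt = 728π cm²/s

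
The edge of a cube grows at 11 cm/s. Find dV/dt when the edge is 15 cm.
7425 cm³/s

V = s³
dV/dt = 3s² · ds/dt = 3·15²·11 = 7425 cm³/s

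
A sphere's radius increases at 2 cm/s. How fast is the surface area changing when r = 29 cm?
464π cm²/s

S = 4πr²
dS/dt = dS/dr · dr/dt = 8πr · 2
At r = 29: dS/dt = 464π cm²/s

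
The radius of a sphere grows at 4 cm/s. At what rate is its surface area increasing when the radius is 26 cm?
832π cm²/s

S = 4πr²
dS/dt = dS/dr · dr/dt = 8πr · 4
At r = 26: dS/dt = 832π cm²/s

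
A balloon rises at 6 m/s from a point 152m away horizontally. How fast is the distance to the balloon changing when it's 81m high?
486√29665/29665 ≈ 2.822 m/s

z² = 152² + y²
z = √(152² + 81²) = √29665
dz/dt = y/z · dy/dt = 81/√29665 · 6 = 486√29665/29665 ≈ 2.822 m/s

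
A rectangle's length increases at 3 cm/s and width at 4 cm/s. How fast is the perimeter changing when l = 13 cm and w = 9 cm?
14 cm/s

P = 2(l + w)
dP/dt = 2(dl/dt + dw/dt) = 2(3 + 4) = 14 cm/s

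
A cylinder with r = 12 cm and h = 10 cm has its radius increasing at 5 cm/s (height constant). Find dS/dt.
340π cm²/s

S = 2πrh + 2πr² (lateral + bases)
dS/dt = (2πh + 4πr)·dr/dt = (2π·10 + 4π·12)·5
= 340π cm²/s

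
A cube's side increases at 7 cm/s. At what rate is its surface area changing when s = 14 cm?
1176 cm²/s

A = 6s²
dA/dt = 12s · ds/dt = 12·14·7 = 1176 cm²/s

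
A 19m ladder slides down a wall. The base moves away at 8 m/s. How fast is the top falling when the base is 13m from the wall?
13√3/3 ≈ 7.506 m/s

x² + y² = 19²
2x·dx/dt + 2y·dy/dt = 0
dy/dt = -x/y · dx/dt = -13/(8√3) · 8 = -13√3/3 m/s
The top is descending at 13√3/3 ≈ 7.506 m/s.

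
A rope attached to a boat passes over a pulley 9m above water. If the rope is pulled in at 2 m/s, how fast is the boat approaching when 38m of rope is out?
76√1363/1363 ≈ 2.059 m/s

rope² = x² + 9²
x = √(38² - 9²) = √1363
dx/dt = (rope/x) · d(rope)/dt = (38/√1363) · (-2) = -76√1363/1363 m/s
The boat approaches at 76√1363/1363 ≈ 2.059 m/s.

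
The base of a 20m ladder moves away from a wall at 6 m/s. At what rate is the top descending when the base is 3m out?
18√391/391 ≈ 0.9103 m/s

x² + y² = 20²
2x·dx/dt + 2y·dy/dt = 0
dy/dt = -x/y · dx/dt = -3/√391 · 6 = -18√391/391 m/s
The top is descending at 18√391/391 ≈ 0.9103 m/s.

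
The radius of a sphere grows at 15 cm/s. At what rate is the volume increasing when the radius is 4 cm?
960π cm³/s

V = (4/3)πr³
dV/dt = dV/dr · dr/dt = 4πr² · 15
At r = 4: dV/dt = 960π cm³/s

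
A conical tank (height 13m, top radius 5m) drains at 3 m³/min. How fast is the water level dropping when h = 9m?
169/(675π) ≈ 0.0797 m/min

r/h = 5/13, so r = (5/13)h
V = (1/3)πr²h = (1/3)π((5/13)h)²h = (25/507)πh³
dV/dh = (25/169)πh²
dh/dt = (dV/dt)/(dV/dh) = -3/((25/169)π·9²) = -169/(675π) m/min
The level is dropping at 169/(675π) ≈ 0.0797 m/min.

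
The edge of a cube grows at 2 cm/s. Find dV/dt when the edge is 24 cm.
3456 cm³/s

V = s³
dV/dt = 3s² · ds/dt = 3·24²·2 = 3456 cm³/s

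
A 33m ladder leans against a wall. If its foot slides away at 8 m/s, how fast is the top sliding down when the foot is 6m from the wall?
16√13/39 ≈ 1.479 m/s

x² + y² = 33²
2x·dx/dt + 2y·dy/dt = 0
dy/dt = -x/y · dx/dt = -6/(9√13) · 8 = -16√13/39 m/s
The top is descending at 16√13/39 ≈ 1.479 m/s.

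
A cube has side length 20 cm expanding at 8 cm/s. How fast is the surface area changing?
1920 cm²/s

A = 6s²
dA/dt = 12s · ds/dt = 12·20·8 = 1920 cm²/s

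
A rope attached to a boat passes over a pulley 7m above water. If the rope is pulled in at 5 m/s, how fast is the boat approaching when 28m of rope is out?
4√15/3 ≈ 5.164 m/s

rope² = x² + 7²
x = √(28² - 7²) = 7√15
dx/dt = (rope/x) · d(rope)/dt = (28/(7√15)) · (-5) = -4√15/3 m/s
The boat approaches at 4√15/3 ≈ 5.164 m/s.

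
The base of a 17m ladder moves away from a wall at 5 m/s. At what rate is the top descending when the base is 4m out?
20√273/273 ≈ 1.21 m/s

x² + y² = 17²
2x·dx/dt + 2y·dy/dt = 0
dy/dt = -x/y · dx/dt = -4/√273 · 5 = -20√273/273 m/s
The top is descending at 20√273/273 ≈ 1.21 m/s.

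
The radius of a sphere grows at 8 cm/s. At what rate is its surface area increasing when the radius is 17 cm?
1088π cm²/s

S = 4πr²
dS/dt = dS/dr · dr/dt = 8πr · 8
At r = 17: dS/dt = 1088π cm²/s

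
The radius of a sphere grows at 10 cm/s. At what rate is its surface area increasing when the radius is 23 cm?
1840π cm²/s

S = 4πr²
dS/dt = dS/dr · dr/dt = 8πr · 10
At r = 23: dS/dt = 1840π cm²/s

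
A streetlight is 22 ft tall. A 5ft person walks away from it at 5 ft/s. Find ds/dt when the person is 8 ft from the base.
25/17 ft/s

By similar triangles: 22/(x+s) = 5/s
Solving: s = 5x/17
ds/dt = 5/17 · dx/dt = 5/17 · 5 = 25/17 ft/s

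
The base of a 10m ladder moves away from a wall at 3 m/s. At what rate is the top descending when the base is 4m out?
2√21/7 ≈ 1.309 m/s

x² + y² = 10²
2x·dx/dt + 2y·dy/dt = 0
dy/dt = -x/y · dx/dt = -4/(2√21) · 3 = -2√21/7 m/s
The top is descending at 2√21/7 ≈ 1.309 m/s.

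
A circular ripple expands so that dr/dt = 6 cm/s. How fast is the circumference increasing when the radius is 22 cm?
12π cm/s

C = 2πr
dC/dt = 2π · dr/dt = 2π · 6 = 12π cm/s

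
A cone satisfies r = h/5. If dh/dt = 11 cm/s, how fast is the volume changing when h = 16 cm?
2816π/25 cm³/s

V = (1/3)π(h/5)²h = πh³/75
dV/dt = πh²/25 · 11
At h = 16: dV/dt = 2816π/25 cm³/s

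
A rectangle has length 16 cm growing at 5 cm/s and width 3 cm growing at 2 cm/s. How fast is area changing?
47 cm²/s

A = lw
dA/dt = w·dl/dt + l·dw/dt = 3·5 + 16·2 = 47 cm²/s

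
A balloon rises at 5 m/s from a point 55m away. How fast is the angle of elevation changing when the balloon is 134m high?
0.013107 rad/s

tan(θ) = y/55
sec²(θ) · dθ/dt = (1/55) · dy/dt
dθ/dt = cos²(θ)/55 · 5 = 55/(55² + 134²) · 5
dθ/dt = 0.013107 rad/s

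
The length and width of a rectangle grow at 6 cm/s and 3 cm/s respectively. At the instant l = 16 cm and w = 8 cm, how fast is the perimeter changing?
18 cm/s

P = 2(l + w)
dP/dt = 2(dl/dt + dw/dt) = 2(6 + 3) = 18 cm/s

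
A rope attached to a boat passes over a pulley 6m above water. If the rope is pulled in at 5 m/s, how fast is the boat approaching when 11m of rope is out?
11√85/17 ≈ 5.966 m/s

rope² = x² + 6²
x = √(11² - 6²) = √85
dx/dt = (rope/x) · d(rope)/dt = (11/√85) · (-5) = -11√85/17 m/s
The boat approaches at 11√85/17 ≈ 5.966 m/s.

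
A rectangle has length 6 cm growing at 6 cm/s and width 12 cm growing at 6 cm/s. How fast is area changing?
108 cm²/s

A = lw
dA/dt = w·dl/dt + l·dw/dt = 12·6 + 6·6 = 108 cm²/s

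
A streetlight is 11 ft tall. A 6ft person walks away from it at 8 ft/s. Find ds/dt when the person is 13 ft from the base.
48/5 ft/s

By similar triangles: 11/(x+s) = 6/s
Solving: s = 6x/5
ds/dt = 6/5 · dx/dt = 6/5 · 8 = 48/5 ft/s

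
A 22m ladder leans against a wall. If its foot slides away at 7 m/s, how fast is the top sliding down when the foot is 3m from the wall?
21√19/95 ≈ 0.9635 m/s

x² + y² = 22²
2x·dx/dt + 2y·dy/dt = 0
dy/dt = -x/y · dx/dt = -3/(5√19) · 7 = -21√19/95 m/s
The top is descending at 21√19/95 ≈ 0.9635 m/s.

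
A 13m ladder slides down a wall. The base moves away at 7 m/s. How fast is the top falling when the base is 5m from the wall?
35/12 ≈ 2.917 m/s

x² + y² = 13²
2x·dx/dt + 2y·dy/dt = 0
dy/dt = -x/y · dx/dt = -5/12 · 7 = -35/12 m/s
The top is descending at 35/12 ≈ 2.917 m/s.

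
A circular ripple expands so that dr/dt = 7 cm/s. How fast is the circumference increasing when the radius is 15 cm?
14π cm/s

C = 2πr
dC/dt = 2π · dr/dt = 2π · 7 = 14π cm/s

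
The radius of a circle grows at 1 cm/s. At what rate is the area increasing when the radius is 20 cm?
40π cm²/s

A = πr²
dA/dt = 2πr · dr/dt = 2π(20)(1) = 40π cm²/s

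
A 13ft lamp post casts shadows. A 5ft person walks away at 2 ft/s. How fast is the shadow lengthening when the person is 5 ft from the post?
5/4 ft/s

By similar triangles: 13/(x+s) = 5/s
Solving: s = 5x/8
ds/dt = 5/8 · dx/dt = 5/8 · 2 = 5/4 ft/s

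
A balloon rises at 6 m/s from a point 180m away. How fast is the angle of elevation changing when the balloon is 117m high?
0.023433 rad/s

tan(θ) = y/180
sec²(θ) · dθ/dt = (1/180) · dy/dt
dθ/dt = cos²(θ)/180 · 6 = 180/(180² + 117²) · 6
dθ/dt = 0.023433 rad/s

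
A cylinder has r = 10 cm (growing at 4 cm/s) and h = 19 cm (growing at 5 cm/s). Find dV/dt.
2020π cm³/s

V = πr²h
dV/dt = 2πrh·dr/dt + πr²·dh/dt
= 2π(10)(19)(4) + π(10)²(5)
= 2020π cm³/s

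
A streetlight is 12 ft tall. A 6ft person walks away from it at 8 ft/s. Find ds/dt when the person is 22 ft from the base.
8 ft/s

By similar triangles: 12/(x+s) = 6/s
Solving: s = 6x/6
ds/dt = 6/6 · dx/dt = 1 · 8 = 8 ft/s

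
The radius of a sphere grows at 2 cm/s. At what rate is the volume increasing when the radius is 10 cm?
800π cm³/s

V = (4/3)πr³
dV/dt = dV/dr · dr/dt = 4πr² · 2
At r = 10: dV/dt = 800π cm³/s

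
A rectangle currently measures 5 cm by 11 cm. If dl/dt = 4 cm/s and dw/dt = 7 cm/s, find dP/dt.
22 cm/s

P = 2(l + w)
dP/dt = 2(dl/dt + dw/dt) = 2(4 + 7) = 22 cm/s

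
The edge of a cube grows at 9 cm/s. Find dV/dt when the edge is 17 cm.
7803 cm³/s

V = s³
dV/dt = 3s² · ds/dt = 3·17²·9 = 7803 cm³/s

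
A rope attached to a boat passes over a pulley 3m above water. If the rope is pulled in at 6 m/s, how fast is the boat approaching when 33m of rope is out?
11√30/10 ≈ 6.025 m/s

rope² = x² + 3²
x = √(33² - 3²) = 6√30
dx/dt = (rope/x) · d(rope)/dt = (33/(6√30)) · (-6) = -11√30/10 m/s
The boat approaches at 11√30/10 ≈ 6.025 m/s.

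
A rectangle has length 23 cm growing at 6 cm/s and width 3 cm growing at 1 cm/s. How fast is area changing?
41 cm²/s

A = lw
dA/dt = w·dl/dt + l·dw/dt = 3·6 + 23·1 = 41 cm²/s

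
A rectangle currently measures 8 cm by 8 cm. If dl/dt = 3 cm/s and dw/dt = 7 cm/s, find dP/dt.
20 cm/s

P = 2(l + w)
dP/dt = 2(dl/dt + dw/dt) = 2(3 + 7) = 20 cm/s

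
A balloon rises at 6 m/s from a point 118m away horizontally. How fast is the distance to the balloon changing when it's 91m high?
546√22205/22205 ≈ 3.664 m/s

z² = 118² + y²
z = √(118² + 91²) = √22205
dz/dt = y/z · dy/dt = 91/√22205 · 6 = 546√22205/22205 ≈ 3.664 m/s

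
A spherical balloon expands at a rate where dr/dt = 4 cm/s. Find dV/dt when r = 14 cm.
3136π cm³/s

V = (4/3)πr³
dV/dt = dV/dr · dr/dt = 4πr² · 4
At r = 14: dV/dt = 3136π cm³/s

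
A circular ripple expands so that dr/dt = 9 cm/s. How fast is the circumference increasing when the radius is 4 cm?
18π cm/s

C = 2πr
dC/dt = 2π · dr/dt = 2π · 9 = 18π cm/s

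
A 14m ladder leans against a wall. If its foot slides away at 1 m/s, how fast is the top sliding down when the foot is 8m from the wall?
4√33/33 ≈ 0.6963 m/s

x² + y² = 14²
2x·dx/dt + 2y·dy/dt = 0
dy/dt = -x/y · dx/dt = -8/(2√33) · 1 = -4√33/33 m/s
The top is descending at 4√33/33 ≈ 0.6963 m/s.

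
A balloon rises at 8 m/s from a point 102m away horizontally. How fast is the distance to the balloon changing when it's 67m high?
536√14893/14893 ≈ 4.392 m/s

z² = 102² + y²
z = √(102² + 67²) = √14893
dz/dt = y/z · dy/dt = 67/√14893 · 8 = 536√14893/14893 ≈ 4.392 m/s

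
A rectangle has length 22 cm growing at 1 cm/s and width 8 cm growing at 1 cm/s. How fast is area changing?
30 cm²/s

A = lw
dA/dt = w·dl/dt + l·dw/dt = 8·1 + 22·1 = 30 cm²/s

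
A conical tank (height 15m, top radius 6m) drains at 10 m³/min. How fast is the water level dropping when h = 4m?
125/(32π) ≈ 1.243 m/min

r/h = 6/15, so r = (2/5)h
V = (1/3)πr²h = (1/3)π((2/5)h)²h = (4/75)πh³
dV/dh = (4/25)πh²
dh/dt = (dV/dt)/(dV/dh) = -10/((4/25)π·4²) = -125/(32π) m/min
The level is dropping at 125/(32π) ≈ 1.243 m/min.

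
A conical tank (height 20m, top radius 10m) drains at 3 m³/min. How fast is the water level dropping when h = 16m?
3/(64π) ≈ 0.01492 m/min

r/h = 10/20, so r = (1/2)h
V = (1/3)πr²h = (1/3)π((1/2)h)²h = (1/12)πh³
dV/dh = (1/4)πh²
dh/dt = (dV/dt)/(dV/dh) = -3/((1/4)π·16²) = -3/(64π) m/min
The level is dropping at 3/(64π) ≈ 0.01492 m/min.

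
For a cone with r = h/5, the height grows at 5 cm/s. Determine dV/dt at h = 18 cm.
324π/5 cm³/s

V = (1/3)π(h/5)²h = πh³/75
dV/dt = πh²/25 · 5
At h = 18: dV/dt = 324π/5 cm³/s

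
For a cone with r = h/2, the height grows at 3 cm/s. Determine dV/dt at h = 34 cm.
867π cm³/s

V = (1/3)π(h/2)²h = πh³/12
dV/dt = πh²/4 · 3
At h = 34: dV/dt = 867π cm³/s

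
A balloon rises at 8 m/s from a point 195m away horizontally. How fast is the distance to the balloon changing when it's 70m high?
112√1717/1717 ≈ 2.703 m/s

z² = 195² + y²
z = √(195² + 70²) = 5√1717
dz/dt = y/z · dy/dt = 70/(5√1717) · 8 = 112√1717/1717 ≈ 2.703 m/s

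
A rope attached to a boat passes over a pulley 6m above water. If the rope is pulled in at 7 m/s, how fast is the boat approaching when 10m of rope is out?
35/4 = 8.75 m/s

rope² = x² + 6²
x = √(10² - 6²) = 8
dx/dt = (rope/x) · d(rope)/dt = (10/8) · (-7) = -35/4 m/s
The boat approaches at 35/4 = 8.75 m/s.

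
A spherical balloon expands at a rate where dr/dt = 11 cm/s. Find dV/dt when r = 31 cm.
42284π cm³/s

V = (4/3)πr³
dV/dt = dV/dr · dr/dt = 4πr² · 11
At r = 31: dV/dt = 42284π cm³/s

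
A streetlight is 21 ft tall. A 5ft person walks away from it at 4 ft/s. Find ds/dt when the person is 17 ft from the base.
5/4 ft/s

By similar triangles: 21/(x+s) = 5/s
Solving: s = 5x/16
ds/dt = 5/16 · dx/dt = 5/16 · 4 = 5/4 ft/s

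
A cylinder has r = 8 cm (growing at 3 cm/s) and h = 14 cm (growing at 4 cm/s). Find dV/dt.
928π cm³/s

V = πr²h
dV/dt = 2πrh·dr/dt + πr²·dh/dt
= 2π(8)(14)(3) + π(8)²(4)
= 928π cm³/s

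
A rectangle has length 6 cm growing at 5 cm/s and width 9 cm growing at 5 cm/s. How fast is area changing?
75 cm²/s

A = lw
dA/dt = w·dl/dt + l·dw/dt = 9·5 + 6·5 = 75 cm²/s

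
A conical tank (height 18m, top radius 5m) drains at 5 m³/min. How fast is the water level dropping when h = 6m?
9/(5π) ≈ 0.573 m/min

r/h = 5/18, so r = (5/18)h
V = (1/3)πr²h = (1/3)π((5/18)h)²h = (25/972)πh³
dV/dh = (25/324)πh²
dh/dt = (dV/dt)/(dV/dh) = -5/((25/324)π·6²) = -9/(5π) m/min
The level is dropping at 9/(5π) ≈ 0.573 m/min.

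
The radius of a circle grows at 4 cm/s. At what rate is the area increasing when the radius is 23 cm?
184π cm²/s

A = πr²
dA/dt = 2πr · dr/dt = 2π(23)(4) = 184π cm²/s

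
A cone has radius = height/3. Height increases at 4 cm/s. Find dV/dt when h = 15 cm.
100π cm³/s

V = (1/3)π(h/3)²h = πh³/27
dV/dt = πh²/9 · 4
At h = 15: dV/dt = 100π cm³/s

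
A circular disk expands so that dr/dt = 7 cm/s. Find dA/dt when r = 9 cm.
126π cm²/s

A = πr²
dA/dt = 2πr · dr/dt = 2π(9)(7) = 126π cm²/s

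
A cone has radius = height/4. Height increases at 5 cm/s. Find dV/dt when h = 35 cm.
6125π/16 cm³/s

V = (1/3)π(h/4)²h = πh³/48
dV/dt = πh²/16 · 5
At h = 35: dV/dt = 6125π/16 cm³/s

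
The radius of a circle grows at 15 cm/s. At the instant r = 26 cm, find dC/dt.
30π cm/s

C = 2πr
dC/dt = 2π · dr/dt = 2π · 15 = 30π cm/s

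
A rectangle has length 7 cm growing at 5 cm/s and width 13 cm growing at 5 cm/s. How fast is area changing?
100 cm²/s

A = lw
dA/dt = w·dl/dt + l·dw/dt = 13·5 + 7·5 = 100 cm²/s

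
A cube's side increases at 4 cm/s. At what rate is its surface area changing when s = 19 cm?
912 cm²/s

A = 6s²
dA/dt = 12s · ds/dt = 12·19·4 = 912 cm²/s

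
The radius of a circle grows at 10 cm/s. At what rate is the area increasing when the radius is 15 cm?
300π cm²/s

A = πr²
dA/dt = 2πr · dr/dt = 2π(15)(10) = 300π cm²/s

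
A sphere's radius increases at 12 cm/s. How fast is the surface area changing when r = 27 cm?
2592π cm²/s

S = 4πr²
dS/dt = dS/dr · dr/dt = 8πr · 12
At r = 27: dS/dt = 2592π cm²/s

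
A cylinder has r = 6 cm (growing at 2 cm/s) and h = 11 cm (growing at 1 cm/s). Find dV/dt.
300π cm³/s

V = πr²h
dV/dt = 2πrh·dr/dt + πr²·dh/dt
= 2π(6)(11)(2) + π(6)²(1)
= 300π cm³/s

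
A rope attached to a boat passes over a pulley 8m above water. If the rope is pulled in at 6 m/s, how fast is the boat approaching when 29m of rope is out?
58√777/259 ≈ 6.242 m/s

rope² = x² + 8²
x = √(29² - 8²) = √777
dx/dt = (rope/x) · d(rope)/dt = (29/√777) · (-6) = -58√777/259 m/s
The boat approaches at 58√777/259 ≈ 6.242 m/s.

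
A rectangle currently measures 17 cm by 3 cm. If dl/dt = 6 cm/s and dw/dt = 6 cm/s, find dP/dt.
24 cm/s

P = 2(l + w)
dP/dt = 2(dl/dt + dw/dt) = 2(6 + 6) = 24 cm/s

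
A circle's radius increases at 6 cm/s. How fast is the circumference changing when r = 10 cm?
12π cm/s

C = 2πr
dC/dt = 2π · dr/dt = 2π · 6 = 12π cm/s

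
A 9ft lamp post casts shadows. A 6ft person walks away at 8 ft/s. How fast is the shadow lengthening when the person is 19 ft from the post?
16 ft/s

By similar triangles: 9/(x+s) = 6/s
Solving: s = 6x/3
ds/dt = 6/3 · dx/dt = 2 · 8 = 16 ft/s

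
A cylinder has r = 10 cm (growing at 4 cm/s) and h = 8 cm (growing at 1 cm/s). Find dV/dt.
740π cm³/s

V = πr²h
dV/dt = 2πrh·dr/dt + πr²·dh/dt
= 2π(10)(8)(4) + π(10)²(1)
= 740π cm³/s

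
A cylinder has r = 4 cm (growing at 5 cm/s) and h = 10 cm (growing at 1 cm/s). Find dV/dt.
416π cm³/s

V = πr²h
dV/dt = 2πrh·dr/dt + πr²·dh/dt
= 2π(4)(10)(5) + π(4)²(1)
= 416π cm³/s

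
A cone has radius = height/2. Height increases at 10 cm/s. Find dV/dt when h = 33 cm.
5445π/2 cm³/s

V = (1/3)π(h/2)²h = πh³/12
dV/dt = πh²/4 · 10
At h = 33: dV/dt = 5445π/2 cm³/s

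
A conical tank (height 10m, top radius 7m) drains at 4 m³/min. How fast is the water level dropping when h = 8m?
25/(196π) ≈ 0.0406 m/min

r/h = 7/10, so r = (7/10)h
V = (1/3)πr²h = (1/3)π((7/10)h)²h = (49/300)πh³
dV/dh = (49/100)πh²
dh/dt = (dV/dt)/(dV/dh) = -4/((49/100)π·8²) = -25/(196π) m/min
The level is dropping at 25/(196π) ≈ 0.0406 m/min.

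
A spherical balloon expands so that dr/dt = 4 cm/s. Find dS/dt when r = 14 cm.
448π cm²/s

S = 4πr²
dS/dt = dS/dr · dr/dt = 8πr · 4
At r = 14: dS/dt = 448π cm²/s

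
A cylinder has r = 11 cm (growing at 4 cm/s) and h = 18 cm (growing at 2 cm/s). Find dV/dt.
1826π cm³/s

V = πr²h
dV/dt = 2πrh·dr/dt + πr²·dh/dt
= 2π(11)(18)(4) + π(11)²(2)
= 1826π cm³/s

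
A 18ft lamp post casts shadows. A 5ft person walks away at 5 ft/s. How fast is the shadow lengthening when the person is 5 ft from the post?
25/13 ft/s

By similar triangles: 18/(x+s) = 5/s
Solving: s = 5x/13
ds/dt = 5/13 · dx/dt = 5/13 · 5 = 25/13 ft/s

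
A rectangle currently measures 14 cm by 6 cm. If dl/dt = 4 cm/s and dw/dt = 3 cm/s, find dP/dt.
14 cm/s

P = 2(l + w)
dP/dt = 2(dl/dt + dw/dt) = 2(4 + 3) = 14 cm/s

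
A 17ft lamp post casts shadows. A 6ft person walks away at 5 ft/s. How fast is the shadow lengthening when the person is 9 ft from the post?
30/11 ft/s

By similar triangles: 17/(x+s) = 6/s
Solving: s = 6x/11
ds/dt = 6/11 · dx/dt = 6/11 · 5 = 30/11 ft/s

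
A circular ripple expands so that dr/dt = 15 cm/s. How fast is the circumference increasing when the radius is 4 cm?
30π cm/s

C = 2πr
dC/dt = 2π · dr/dt = 2π · 15 = 30π cm/s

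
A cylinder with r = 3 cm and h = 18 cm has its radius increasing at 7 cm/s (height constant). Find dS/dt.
336π cm²/s

S = 2πrh + 2πr² (lateral + bases)
dS/dt = (2πh + 4πr)·dr/dt = (2π·18 + 4π·3)·7
= 336π cm²/s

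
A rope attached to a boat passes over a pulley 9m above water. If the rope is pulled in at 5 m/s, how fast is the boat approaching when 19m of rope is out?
19√70/28 ≈ 5.677 m/s

rope² = x² + 9²
x = √(19² - 9²) = 2√70
dx/dt = (rope/x) · d(rope)/dt = (19/(2√70)) · (-5) = -19√70/28 m/s
The boat approaches at 19√70/28 ≈ 5.677 m/s.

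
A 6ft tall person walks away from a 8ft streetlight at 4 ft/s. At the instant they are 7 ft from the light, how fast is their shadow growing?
12 ft/s

By similar triangles: 8/(x+s) = 6/s
Solving: s = 6x/2
ds/dt = 6/2 · dx/dt = 3 · 4 = 12 ft/s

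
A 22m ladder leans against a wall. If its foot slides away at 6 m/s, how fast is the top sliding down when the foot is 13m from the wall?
26√35/35 ≈ 4.395 m/s

x² + y² = 22²
2x·dx/dt + 2y·dy/dt = 0
dy/dt = -x/y · dx/dt = -13/(3√35) · 6 = -26√35/35 m/s
The top is descending at 26√35/35 ≈ 4.395 m/s.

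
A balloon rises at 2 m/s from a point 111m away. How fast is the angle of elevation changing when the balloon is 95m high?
0.0104 rad/s

tan(θ) = y/111
sec²(θ) · dθ/dt = (1/111) · dy/dt
dθ/dt = cos²(θ)/111 · 2 = 111/(111² + 95²) · 2
dθ/dt = 0.0104 rad/s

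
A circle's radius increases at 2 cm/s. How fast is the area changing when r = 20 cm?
80π cm²/s

A = πr²
dA/dt = 2πr · dr/dt = 2π(20)(2) = 80π cm²/s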